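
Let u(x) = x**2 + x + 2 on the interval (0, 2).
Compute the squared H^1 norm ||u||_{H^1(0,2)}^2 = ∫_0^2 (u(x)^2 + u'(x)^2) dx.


||u||_{H^1}^2 = 322/5

The H^1 norm (squared) on an interval (0, L) is
  ||u||_{H^1}^2 = ∫_0^L u(x)^2 dx + ∫_0^L u'(x)^2 dx.
Compute u'(x) = 2*x + 1.
Then u(x)^2 = x**4 + 2*x**3 + 5*x**2 + 4*x + 4 and u'(x)^2 = 4*x**2 + 4*x + 1.
Integrate each monomial from 0 to 2 using ∫_0^2 c·x^n dx = c·2^(n+1)/(n+1):
  ∫_0^2 u(x)^2 dx = ∫_0^2 (x^4 + 2*x^3 + 5*x^2 + 4*x + 4) dx. Term by term:
    ∫_0^2 x^4 dx = 32/5;  ∫_0^2 2*x^3 dx = 8;  ∫_0^2 5*x^2 dx = 40/3;
    ∫_0^2 4*x dx = 8;  ∫_0^2 4 dx = 8.
  Sum: 32/5 + 8 + 40/3 + 8 + 8 = 656/15.
  ∫_0^2 u'(x)^2 dx = ∫_0^2 (4*x^2 + 4*x + 1) dx. Term by term:
    ∫_0^2 4*x^2 dx = 32/3;  ∫_0^2 4*x dx = 8;  ∫_0^2 1 dx = 2.
  Sum: 32/3 + 8 + 2 = 62/3.
Adding: ||u||_{H^1}^2 = 656/15 + 62/3 = 322/5.


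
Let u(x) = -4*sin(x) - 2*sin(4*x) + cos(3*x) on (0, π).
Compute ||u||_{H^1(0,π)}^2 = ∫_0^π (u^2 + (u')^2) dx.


||u||_{H^1(0,π)}^2 = -320/7 + 55*π

u'(x) = -3*sin(3*x) - 4*cos(x) - 8*cos(4*x).
Expand u² and (u')² and integrate term by term on (0, π), using: for integers n ≥ 1, ∫_0^π sin²(nx) dx = ∫_0^π cos²(nx) dx = π/2; for n ≠ n', ∫_0^π sin(nx)sin(n'x) dx = ∫_0^π cos(nx)cos(n'x) dx = 0; and by product-to-sum, ∫_0^π sin(nx)cos(n'x) dx = ½∫_0^π [sin((n+n')x) + sin((n−n')x)] dx, which is 0 when n+n' is even and 2n/(n²−n'²) when n+n' is odd (it need not vanish on (0, π)).
  u² squared terms: (-4)²·∫sin(x)² dx = 16·π/2 = 8*π;  (-2)²·∫sin(4x)² dx = 4·π/2 = 2*π;  (1)²·∫cos(3x)² dx = 1·π/2 = π/2.
  u² cross terms: 2·(-4)·(-2)·∫sin(x)·sin(4x) dx = 16·(0) = 0;  2·(-4)·(1)·∫sin(x)·cos(3x) dx = -8·(0) = 0;  2·(-2)·(1)·∫sin(4x)·cos(3x) dx = -4·(8/7) = -32/7.
  So ∫_0^π u² dx = 8*π + 2*π + π/2 + 0 + 0 − 32/7 = -32/7 + 21*π/2.
  (u')² squared terms: (-8)²·∫cos(4x)² dx = 64·π/2 = 32*π;  (-4)²·∫cos(x)² dx = 16·π/2 = 8*π;  (-3)²·∫sin(3x)² dx = 9·π/2 = 9*π/2.
  (u')² cross terms: 2·(-8)·(-4)·∫cos(4x)·cos(x) dx = 64·(0) = 0;  2·(-8)·(-3)·∫cos(4x)·sin(3x) dx = 48·(-6/7) = -288/7;  2·(-4)·(-3)·∫cos(x)·sin(3x) dx = 24·(0) = 0.
  So ∫_0^π (u')² dx = 32*π + 8*π + 9*π/2 + 0 − 288/7 + 0 = -288/7 + 89*π/2.
||u||_{H^1}^2 = (-32/7 + 21*π/2) + (-288/7 + 89*π/2) = -320/7 + 55*π.


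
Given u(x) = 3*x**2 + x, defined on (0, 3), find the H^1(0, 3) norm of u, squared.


||u||_{H^1}^2 = 9489/10

The H^1 norm (squared) on an interval (0, L) is
  ||u||_{H^1}^2 = ∫_0^L u(x)^2 dx + ∫_0^L u'(x)^2 dx.
Compute u'(x) = 6*x + 1.
Then u(x)^2 = 9*x**4 + 6*x**3 + x**2 and u'(x)^2 = 36*x**2 + 12*x + 1.
Integrate each monomial from 0 to 3 using ∫_0^3 c·x^n dx = c·3^(n+1)/(n+1):
  ∫_0^3 u(x)^2 dx = ∫_0^3 (9*x^4 + 6*x^3 + x^2) dx. Term by term:
    ∫_0^3 9*x^4 dx = 2187/5;  ∫_0^3 6*x^3 dx = 243/2;  ∫_0^3 x^2 dx = 9.
  Sum: 2187/5 + 243/2 + 9 = 5679/10.
  ∫_0^3 u'(x)^2 dx = ∫_0^3 (36*x^2 + 12*x + 1) dx. Term by term:
    ∫_0^3 36*x^2 dx = 324;  ∫_0^3 12*x dx = 54;  ∫_0^3 1 dx = 3.
  Sum: 324 + 54 + 3 = 381.
Adding: ||u||_{H^1}^2 = 5679/10 + 381 = 9489/10.


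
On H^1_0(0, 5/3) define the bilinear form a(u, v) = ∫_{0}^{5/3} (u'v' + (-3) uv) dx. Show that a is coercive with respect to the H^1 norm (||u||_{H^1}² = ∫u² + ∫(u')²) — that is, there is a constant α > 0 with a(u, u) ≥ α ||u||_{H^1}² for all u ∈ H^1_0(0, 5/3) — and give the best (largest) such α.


α = 3*(-25 + 3*π^2)/(25 + 9*π^2)

Coercivity of a(·,·) on H^1_0(0, 5/3) means a(u, u) ≥ α ||u||_{H^1}² for every u ∈ H^1_0.
The interval has length L = 5/3, and Poincaré/coercivity depend only on L. Here a(u, u) = ∫(u')² + (-3)·∫u².
Here c = -3 < 0 with |c| < (π/L)² = 9*π^2/25, so coercivity still holds. The condition a(u,u) ≥ α||u||_{H^1}² reads (1−α)∫(u')² ≥ (α−c)∫u². Any admissible α is ≤ 1 (rapidly oscillating u have ∫u²/∫(u')² → 0), and α = 1 would force 0 ≥ (1−c)∫u², impossible since c < 1; so 1−α > 0. By the sharp Poincaré inequality on H^1_0 of an interval of length L, ∫(u')² ≥ (π/L)²∫u² with equality for the first sine mode sin(π(x−x₀)/L) (x₀ the left endpoint), so the inequality holds for all u iff (1−α)(π/L)² ≥ α − c, i.e. α ≤ ((π/L)² + c)/((π/L)² + 1) = (1 + c(L/π)²)/(1 + (L/π)²). (Direct route, valid since c ≤ 0: Poincaré gives c∫u² ≥ c(L/π)²∫(u')², so a(u,u) ≥ (1 + c(L/π)²)∫(u')², while ||u||_{H^1}² ≤ (1 + (L/π)²)∫(u')²; dividing yields the same α.) With (π/L)² = 9*π^2/25 and c = -3, the largest admissible constant is α = ((π/L)² + c)/((π/L)² + 1).
Simplifying, α = 3*(-25 + 3*π^2)/(25 + 9*π^2).


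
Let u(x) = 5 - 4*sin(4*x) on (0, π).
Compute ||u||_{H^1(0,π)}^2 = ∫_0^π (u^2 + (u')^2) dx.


||u||_{H^1(0,π)}^2 = 161*π

u'(x) = -16*cos(4*x).
Expand u² and (u')² and integrate term by term on (0, π), using: for integers n ≥ 1, ∫_0^π sin²(nx) dx = ∫_0^π cos²(nx) dx = π/2; for n ≠ n', ∫_0^π sin(nx)sin(n'x) dx = ∫_0^π cos(nx)cos(n'x) dx = 0; and by product-to-sum, ∫_0^π sin(nx)cos(n'x) dx = ½∫_0^π [sin((n+n')x) + sin((n−n')x)] dx, which is 0 when n+n' is even and 2n/(n²−n'²) when n+n' is odd (it need not vanish on (0, π)). For the constant mode: ∫_0^π 1 dx = π, ∫_0^π cos(nx) dx = 0, ∫_0^π sin(nx) dx = (1−(−1)^n)/n.
  u² squared terms: (5)²·∫1 dx = 25·π = 25*π;  (-4)²·∫sin(4x)² dx = 16·π/2 = 8*π.
  u² cross terms: 2·(5)·(-4)·∫1·sin(4x) dx = -40·(0) = 0.
  So ∫_0^π u² dx = 25*π + 8*π + 0 = 33*π.
  (u')² squared terms: (-16)²·∫cos(4x)² dx = 256·π/2 = 128*π.
  So ∫_0^π (u')² dx = 128*π.
||u||_{H^1}^2 = (33*π) + (128*π) = 161*π.


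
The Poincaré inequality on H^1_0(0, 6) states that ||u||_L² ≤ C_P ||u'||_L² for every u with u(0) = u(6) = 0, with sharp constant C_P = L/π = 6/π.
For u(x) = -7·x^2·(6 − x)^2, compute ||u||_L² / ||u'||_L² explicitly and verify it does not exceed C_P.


||u||_L² / ||u'||_L² = sqrt(3) < C_P = 6/π.

u(x) = -7·x^2·(6 − x)^2, so u'(x) = 28*x*(-x^2 + 9*x - 18).
u(x) = -7·x^2·(6 − x)^2 vanishes at x = 0 and x = 6, so u ∈ H^1_0(0, 6). Differentiate via the product rule and integrate the resulting polynomials term by term.
  ∫_0^6 u² dx = ∫_0^6 (49*x^8 - 1176*x^7 + 10584*x^6 - 42336*x^5 + 63504*x^4) dx. Term by term:
    ∫_0^6 49*x^8 dx = 54867456;  ∫_0^6 -1176*x^7 dx = -246903552;  ∫_0^6 10584*x^6 dx = 423263232;
    ∫_0^6 -42336*x^5 dx = -329204736;  ∫_0^6 63504*x^4 dx = 493807104/5.
  Sum: 54867456 − 246903552 + 423263232 − 329204736 + 493807104/5 = 3919104/5.
  ∫_0^6 (u')² dx = ∫_0^6 (784*x^6 - 14112*x^5 + 91728*x^4 - 254016*x^3 + 254016*x^2) dx. Term by term:
    ∫_0^6 784*x^6 dx = 31352832;  ∫_0^6 -14112*x^5 dx = -109734912;  ∫_0^6 91728*x^4 dx = 713276928/5;
    ∫_0^6 -254016*x^3 dx = -82301184;  ∫_0^6 254016*x^2 dx = 18289152.
  Sum: 31352832 − 109734912 + 713276928/5 − 82301184 + 18289152 = 1306368/5.
∫_0^6 u² dx = 3919104/5, so ||u||_L² = 432*sqrt(105)/5.
∫_0^6 (u')² dx = 1306368/5, so ||u'||_L² = 432*sqrt(35)/5.
Ratio ||u||_L² / ||u'||_L² = sqrt(3).
Sharp Poincaré constant on H^1_0(0, 6) is C_P = L/π = 6/π, achieved by sin(π/6·x).
A polynomial bump cannot attain the sharp Poincaré constant (only the first sine eigenfunction does), so the ratio is strictly less than C_P, consistent with ||u||_L² ≤ C_P ||u'||_L².


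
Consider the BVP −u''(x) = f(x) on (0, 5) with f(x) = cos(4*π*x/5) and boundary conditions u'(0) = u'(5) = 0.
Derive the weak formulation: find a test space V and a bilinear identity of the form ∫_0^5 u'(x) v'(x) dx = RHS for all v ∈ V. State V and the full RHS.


V = H^1(0, 5) (no boundary constraint on v; u is determined up to an additive constant); weak form: ∫_0^5 u'v' dx = ∫_0^5 (cos(4*π*x/5)) v dx for all v ∈ V.

Multiply both sides by a test function v and integrate from 0 to 5:
  ∫_0^5 −u''(x) v(x) dx = ∫_0^5 f(x) v(x) dx.
Integrate the LHS by parts once:
  ∫_0^5 −u'' v dx = −[u'(x) v(x)]_0^5 + ∫_0^5 u'(x) v'(x) dx.
Thus ∫_0^5 u'(x) v'(x) dx = ∫_0^5 f(x) v(x) dx + [u'(x) v(x)]_0^5.
Choose V so that boundary terms are either known or forced to vanish.
u has homogeneous Neumann: u'(0) = u'(5) = 0. So [u' v]_0^5 = 0·v(5) − 0·v(0) = 0 for any v; take V = H^1(0, 5).
Weak formulation: find u (satisfying any essential BC) such that ∫_0^5 u'(x) v'(x) dx = ∫_0^5 f v dx for all v ∈ V (homogeneous Neumann, so boundary terms vanish).
Substituting f(x) = cos(4*π*x/5), the right-hand side is ∫_0^5 (cos(4*π*x/5)) v dx.
Compatibility check (pure Neumann): taking v ≡ 1 ∈ V gives 0 = ∫_0^5 f dx + (0) − (0), i.e. ∫_0^5 f dx must equal u'(0) − u'(5) = 0. Indeed ∫_0^5 (cos(4*π*x/5)) dx = 0, so the data are compatible. The solution is then unique only up to an additive constant (fix it e.g. by requiring ∫_0^5 u dx = 0).


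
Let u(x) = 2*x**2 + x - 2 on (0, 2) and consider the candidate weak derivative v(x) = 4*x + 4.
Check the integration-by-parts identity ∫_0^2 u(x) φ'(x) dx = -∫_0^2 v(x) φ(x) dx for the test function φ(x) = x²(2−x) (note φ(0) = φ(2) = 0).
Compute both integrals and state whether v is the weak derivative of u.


LHS = -116/15, RHS = -176/15. No, v is not the weak derivative of u.

u(x) = 2*x**2 + x - 2, classical derivative u'(x) = 4*x + 1.
φ(x) = x²(2−x), so φ'(x) = x*(4 - 3*x).
Note φ(0) = φ(2) = 0, so the boundary term u·φ vanishes.
LHS = ∫_0^2 u(x) φ'(x) dx = ∫_0^2 (-6*x^4 + 5*x^3 + 10*x^2 - 8*x) dx. Term by term:
  ∫_0^2 -6*x^4 dx = -192/5;  ∫_0^2 5*x^3 dx = 20;  ∫_0^2 10*x^2 dx = 80/3;
  ∫_0^2 -8*x dx = -16.
Sum: -192/5 + 20 + 80/3 − 16 = -116/15.
So LHS = -116/15.
∫_0^2 v(x) φ(x) dx = ∫_0^2 (-4*x^4 + 4*x^3 + 8*x^2) dx. Term by term:
  ∫_0^2 -4*x^4 dx = -128/5;  ∫_0^2 4*x^3 dx = 16;  ∫_0^2 8*x^2 dx = 64/3.
Sum: -128/5 + 16 + 64/3 = 176/15.
So RHS = -∫_0^2 v(x) φ(x) dx = -176/15.
LHS − RHS = 4 ≠ 0, so the identity fails.
(For a valid weak derivative the identity must hold for EVERY test function, in particular this one. The failure shows v is NOT the weak derivative of u.)
Correct weak derivative would be u'(x) = 4*x + 1.


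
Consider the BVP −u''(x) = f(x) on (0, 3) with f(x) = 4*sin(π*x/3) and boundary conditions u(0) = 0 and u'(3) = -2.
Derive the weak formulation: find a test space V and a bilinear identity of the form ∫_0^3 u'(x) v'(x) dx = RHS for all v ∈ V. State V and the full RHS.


V = {v ∈ H^1(0, 3) : v(0) = 0} (test functions vanish at x = 0 where u is specified); weak form: ∫_0^3 u'v' dx = ∫_0^3 (4*sin(π*x/3)) v dx − 2·v(3) for all v ∈ V.

Multiply both sides by a test function v and integrate from 0 to 3:
  ∫_0^3 −u''(x) v(x) dx = ∫_0^3 f(x) v(x) dx.
Integrate the LHS by parts once:
  ∫_0^3 −u'' v dx = −[u'(x) v(x)]_0^3 + ∫_0^3 u'(x) v'(x) dx.
Thus ∫_0^3 u'(x) v'(x) dx = ∫_0^3 f(x) v(x) dx + [u'(x) v(x)]_0^3.
Choose V so that boundary terms are either known or forced to vanish.
Mixed BC: u(0) = 0 (Dirichlet) and u'(3) = -2 (Neumann). Define V = {v ∈ H^1(0, 3) : v(0) = 0}. Then [u' v]_0^3 = u'(3)·v(3) − u'(0)·0 = − 2·v(3).
Weak formulation: find u (satisfying any essential BC) such that ∫_0^3 u'(x) v'(x) dx = ∫_0^3 f v dx − 2·v(3) for all v ∈ V (Dirichlet at 0 absorbed into V; Neumann datum at x = 3 contributes the boundary term).
Substituting f(x) = 4*sin(π*x/3), the right-hand side is ∫_0^3 (4*sin(π*x/3)) v dx − 2·v(3).


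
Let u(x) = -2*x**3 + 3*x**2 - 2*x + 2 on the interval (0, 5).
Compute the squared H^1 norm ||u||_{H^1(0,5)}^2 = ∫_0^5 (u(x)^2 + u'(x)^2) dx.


||u||_{H^1}^2 = 733940/21

The H^1 norm (squared) on an interval (0, L) is
  ||u||_{H^1}^2 = ∫_0^L u(x)^2 dx + ∫_0^L u'(x)^2 dx.
Compute u'(x) = -6*x**2 + 6*x - 2.
Then u(x)^2 = 4*x**6 - 12*x**5 + 17*x**4 - 20*x**3 + 16*x**2 - 8*x + 4 and u'(x)^2 = 36*x**4 - 72*x**3 + 60*x**2 - 24*x + 4.
Integrate each monomial from 0 to 5 using ∫_0^5 c·x^n dx = c·5^(n+1)/(n+1):
  ∫_0^5 u(x)^2 dx = ∫_0^5 (4*x^6 - 12*x^5 + 17*x^4 - 20*x^3 + 16*x^2 - 8*x + 4) dx. Term by term:
    ∫_0^5 4*x^6 dx = 312500/7;  ∫_0^5 -12*x^5 dx = -31250;  ∫_0^5 17*x^4 dx = 10625;
    ∫_0^5 -20*x^3 dx = -3125;  ∫_0^5 16*x^2 dx = 2000/3;  ∫_0^5 -8*x dx = -100;
    ∫_0^5 4 dx = 20.
  Sum: 312500/7 − 31250 + 10625 − 3125 + 2000/3 − 100 + 20 = 451070/21.
  ∫_0^5 u'(x)^2 dx = ∫_0^5 (36*x^4 - 72*x^3 + 60*x^2 - 24*x + 4) dx. Term by term:
    ∫_0^5 36*x^4 dx = 22500;  ∫_0^5 -72*x^3 dx = -11250;  ∫_0^5 60*x^2 dx = 2500;
    ∫_0^5 -24*x dx = -300;  ∫_0^5 4 dx = 20.
  Sum: 22500 − 11250 + 2500 − 300 + 20 = 13470.
Adding: ||u||_{H^1}^2 = 451070/21 + 13470 = 733940/21.


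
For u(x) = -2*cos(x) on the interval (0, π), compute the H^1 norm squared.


||u||_{H^1(0,π)}^2 = 4*π

u'(x) = 2*sin(x).
Expand u² and (u')² and integrate term by term on (0, π), using: for integers n ≥ 1, ∫_0^π sin²(nx) dx = ∫_0^π cos²(nx) dx = π/2; for n ≠ n', ∫_0^π sin(nx)sin(n'x) dx = ∫_0^π cos(nx)cos(n'x) dx = 0; and by product-to-sum, ∫_0^π sin(nx)cos(n'x) dx = ½∫_0^π [sin((n+n')x) + sin((n−n')x)] dx, which is 0 when n+n' is even and 2n/(n²−n'²) when n+n' is odd (it need not vanish on (0, π)).
  u² squared terms: (-2)²·∫cos(x)² dx = 4·π/2 = 2*π.
  So ∫_0^π u² dx = 2*π.
  (u')² squared terms: (2)²·∫sin(x)² dx = 4·π/2 = 2*π.
  So ∫_0^π (u')² dx = 2*π.
||u||_{H^1}^2 = (2*π) + (2*π) = 4*π.


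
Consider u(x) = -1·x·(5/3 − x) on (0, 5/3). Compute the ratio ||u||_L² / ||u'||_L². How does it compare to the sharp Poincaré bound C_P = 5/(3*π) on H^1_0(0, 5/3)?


||u||_L² / ||u'||_L² = sqrt(10)/6 < C_P = 5/(3*π).

u(x) = -1·x·(5/3 − x), so u'(x) = 2*x - 5/3.
u(x) = -1·x·(5/3 − x) vanishes at x = 0 and x = 5/3, so u ∈ H^1_0(0, 5/3). Differentiate via the product rule and integrate the resulting polynomials term by term.
  ∫_0^5/3 u² dx = ∫_0^5/3 (x^4 - 10*x^3/3 + 25*x^2/9) dx. Term by term:
    ∫_0^5/3 x^4 dx = 625/243;  ∫_0^5/3 -10*x^3/3 dx = -3125/486;  ∫_0^5/3 25*x^2/9 dx = 3125/729.
  Sum: 625/243 − 3125/486 + 3125/729 = 625/1458.
  ∫_0^5/3 (u')² dx = ∫_0^5/3 (4*x^2 - 20*x/3 + 25/9) dx. Term by term:
    ∫_0^5/3 4*x^2 dx = 500/81;  ∫_0^5/3 -20*x/3 dx = -250/27;  ∫_0^5/3 25/9 dx = 125/27.
  Sum: 500/81 − 250/27 + 125/27 = 125/81.
∫_0^5/3 u² dx = 625/1458, so ||u||_L² = 25*sqrt(2)/54.
∫_0^5/3 (u')² dx = 125/81, so ||u'||_L² = 5*sqrt(5)/9.
Ratio ||u||_L² / ||u'||_L² = sqrt(10)/6.
Sharp Poincaré constant on H^1_0(0, 5/3) is C_P = L/π = 5/(3*π), achieved by sin(3*π/5·x).
A polynomial bump cannot attain the sharp Poincaré constant (only the first sine eigenfunction does), so the ratio is strictly less than C_P, consistent with ||u||_L² ≤ C_P ||u'||_L².


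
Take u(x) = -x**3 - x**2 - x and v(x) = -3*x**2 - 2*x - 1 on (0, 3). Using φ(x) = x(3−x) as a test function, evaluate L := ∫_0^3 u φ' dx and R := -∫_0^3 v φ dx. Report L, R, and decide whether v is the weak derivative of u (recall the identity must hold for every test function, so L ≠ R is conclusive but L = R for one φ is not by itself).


LHS = 1089/20, RHS = 1089/20. Yes, v = u' weakly.

u(x) = -x**3 - x**2 - x, classical derivative u'(x) = -3*x**2 - 2*x - 1.
φ(x) = x(3−x), so φ'(x) = 3 - 2*x.
Note φ(0) = φ(3) = 0, so the boundary term u·φ vanishes.
LHS = ∫_0^3 u(x) φ'(x) dx = ∫_0^3 (2*x^4 - x^3 - x^2 - 3*x) dx. Term by term:
  ∫_0^3 2*x^4 dx = 486/5;  ∫_0^3 -x^3 dx = -81/4;  ∫_0^3 -x^2 dx = -9;
  ∫_0^3 -3*x dx = -27/2.
Sum: 486/5 − 81/4 − 9 − 27/2 = 1089/20.
So LHS = 1089/20.
∫_0^3 v(x) φ(x) dx = ∫_0^3 (3*x^4 - 7*x^3 - 5*x^2 - 3*x) dx. Term by term:
  ∫_0^3 3*x^4 dx = 729/5;  ∫_0^3 -7*x^3 dx = -567/4;  ∫_0^3 -5*x^2 dx = -45;
  ∫_0^3 -3*x dx = -27/2.
Sum: 729/5 − 567/4 − 45 − 27/2 = -1089/20.
So RHS = -∫_0^3 v(x) φ(x) dx = 1089/20.
LHS = RHS, so the identity holds for this test φ.
Moreover u is smooth here and v(x) = u'(x) = -3*x**2 - 2*x - 1 pointwise, so the identity holds for every test function. Hence v is the weak derivative of u.


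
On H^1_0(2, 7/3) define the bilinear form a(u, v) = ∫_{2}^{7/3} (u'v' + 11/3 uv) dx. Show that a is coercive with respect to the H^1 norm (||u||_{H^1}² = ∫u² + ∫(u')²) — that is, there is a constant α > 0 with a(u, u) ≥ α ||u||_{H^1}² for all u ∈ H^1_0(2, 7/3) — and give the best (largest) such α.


α = 1

Coercivity of a(·,·) on H^1_0(2, 7/3) means a(u, u) ≥ α ||u||_{H^1}² for every u ∈ H^1_0.
The interval has length L = 1/3, and Poincaré/coercivity depend only on L. Here a(u, u) = ∫(u')² + (11/3)·∫u².
Here c = 11/3 ≥ 1, so a(u,u) = ∫(u')² + c∫u² ≥ ∫(u')² + ∫u² = ||u||_{H^1}², i.e. α = 1 works. No larger α is possible: a(u,u) ≥ α||u||_{H^1}² means (1−α)∫(u')² ≥ (α−c)∫u², and for the modes u_n = sin(nπ(x−x₀)/L) (x₀ the left endpoint) one has ∫u_n²/∫(u_n')² = (L/(nπ))² → 0, so a(u_n,u_n)/||u_n||_{H^1}² → 1. Hence the optimal constant is α = 1.
Therefore α = 1.


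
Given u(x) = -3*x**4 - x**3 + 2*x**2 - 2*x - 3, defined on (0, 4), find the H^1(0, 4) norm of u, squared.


||u||_{H^1}^2 = 3332836/5

The H^1 norm (squared) on an interval (0, L) is
  ||u||_{H^1}^2 = ∫_0^L u(x)^2 dx + ∫_0^L u'(x)^2 dx.
Compute u'(x) = -12*x**3 - 3*x**2 + 4*x - 2.
Then u(x)^2 = 9*x**8 + 6*x**7 - 11*x**6 + 8*x**5 + 26*x**4 - 2*x**3 - 8*x**2 + 12*x + 9 and u'(x)^2 = 144*x**6 + 72*x**5 - 87*x**4 + 24*x**3 + 28*x**2 - 16*x + 4.
Integrate each monomial from 0 to 4 using ∫_0^4 c·x^n dx = c·4^(n+1)/(n+1):
  ∫_0^4 u(x)^2 dx = ∫_0^4 (9*x^8 + 6*x^7 - 11*x^6 + 8*x^5 + 26*x^4 - 2*x^3 - 8*x^2 + 12*x + 9) dx. Term by term:
    ∫_0^4 9*x^8 dx = 262144;  ∫_0^4 6*x^7 dx = 49152;  ∫_0^4 -11*x^6 dx = -180224/7;
    ∫_0^4 8*x^5 dx = 16384/3;  ∫_0^4 26*x^4 dx = 26624/5;  ∫_0^4 -2*x^3 dx = -128;
    ∫_0^4 -8*x^2 dx = -512/3;  ∫_0^4 12*x dx = 96;  ∫_0^4 9 dx = 36.
  Sum: 262144 + 49152 − 180224/7 + 16384/3 + 26624/5 − 128 − 512/3 + 96 + 36 = 31097764/105.
  ∫_0^4 u'(x)^2 dx = ∫_0^4 (144*x^6 + 72*x^5 - 87*x^4 + 24*x^3 + 28*x^2 - 16*x + 4) dx. Term by term:
    ∫_0^4 144*x^6 dx = 2359296/7;  ∫_0^4 72*x^5 dx = 49152;  ∫_0^4 -87*x^4 dx = -89088/5;
    ∫_0^4 24*x^3 dx = 1536;  ∫_0^4 28*x^2 dx = 1792/3;  ∫_0^4 -16*x dx = -128;
    ∫_0^4 4 dx = 16.
  Sum: 2359296/7 + 49152 − 89088/5 + 1536 + 1792/3 − 128 + 16 = 38891792/105.
Adding: ||u||_{H^1}^2 = 31097764/105 + 38891792/105 = 3332836/5.


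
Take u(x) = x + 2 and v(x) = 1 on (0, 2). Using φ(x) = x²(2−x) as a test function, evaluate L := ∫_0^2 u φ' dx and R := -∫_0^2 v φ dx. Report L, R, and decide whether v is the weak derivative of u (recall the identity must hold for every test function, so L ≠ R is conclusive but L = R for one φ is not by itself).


LHS = -4/3, RHS = -4/3. Yes, v = u' weakly.

u(x) = x + 2, classical derivative u'(x) = 1.
φ(x) = x²(2−x), so φ'(x) = x*(4 - 3*x).
Note φ(0) = φ(2) = 0, so the boundary term u·φ vanishes.
LHS = ∫_0^2 u(x) φ'(x) dx = ∫_0^2 (-3*x^3 - 2*x^2 + 8*x) dx. Term by term:
  ∫_0^2 -3*x^3 dx = -12;  ∫_0^2 -2*x^2 dx = -16/3;  ∫_0^2 8*x dx = 16.
Sum: -12 − 16/3 + 16 = -4/3.
So LHS = -4/3.
∫_0^2 v(x) φ(x) dx = ∫_0^2 (-x^3 + 2*x^2) dx. Term by term:
  ∫_0^2 -x^3 dx = -4;  ∫_0^2 2*x^2 dx = 16/3.
Sum: -4 + 16/3 = 4/3.
So RHS = -∫_0^2 v(x) φ(x) dx = -4/3.
LHS = RHS, so the identity holds for this test φ.
Moreover u is smooth here and v(x) = u'(x) = 1 pointwise, so the identity holds for every test function. Hence v is the weak derivative of u.


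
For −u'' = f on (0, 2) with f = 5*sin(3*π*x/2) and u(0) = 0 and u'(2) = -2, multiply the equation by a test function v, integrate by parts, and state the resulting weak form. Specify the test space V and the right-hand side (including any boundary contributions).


V = {v ∈ H^1(0, 2) : v(0) = 0} (test functions vanish at x = 0 where u is specified); weak form: ∫_0^2 u'v' dx = ∫_0^2 (5*sin(3*π*x/2)) v dx − 2·v(2) for all v ∈ V.

Multiply both sides by a test function v and integrate from 0 to 2:
  ∫_0^2 −u''(x) v(x) dx = ∫_0^2 f(x) v(x) dx.
Integrate the LHS by parts once:
  ∫_0^2 −u'' v dx = −[u'(x) v(x)]_0^2 + ∫_0^2 u'(x) v'(x) dx.
Thus ∫_0^2 u'(x) v'(x) dx = ∫_0^2 f(x) v(x) dx + [u'(x) v(x)]_0^2.
Choose V so that boundary terms are either known or forced to vanish.
Mixed BC: u(0) = 0 (Dirichlet) and u'(2) = -2 (Neumann). Define V = {v ∈ H^1(0, 2) : v(0) = 0}. Then [u' v]_0^2 = u'(2)·v(2) − u'(0)·0 = − 2·v(2).
Weak formulation: find u (satisfying any essential BC) such that ∫_0^2 u'(x) v'(x) dx = ∫_0^2 f v dx − 2·v(2) for all v ∈ V (Dirichlet at 0 absorbed into V; Neumann datum at x = 2 contributes the boundary term).
Substituting f(x) = 5*sin(3*π*x/2), the right-hand side is ∫_0^2 (5*sin(3*π*x/2)) v dx − 2·v(2).


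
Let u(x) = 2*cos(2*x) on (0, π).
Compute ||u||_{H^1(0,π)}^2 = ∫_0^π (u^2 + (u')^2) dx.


||u||_{H^1(0,π)}^2 = 10*π

u'(x) = -4*sin(2*x).
Expand u² and (u')² and integrate term by term on (0, π), using: for integers n ≥ 1, ∫_0^π sin²(nx) dx = ∫_0^π cos²(nx) dx = π/2; for n ≠ n', ∫_0^π sin(nx)sin(n'x) dx = ∫_0^π cos(nx)cos(n'x) dx = 0; and by product-to-sum, ∫_0^π sin(nx)cos(n'x) dx = ½∫_0^π [sin((n+n')x) + sin((n−n')x)] dx, which is 0 when n+n' is even and 2n/(n²−n'²) when n+n' is odd (it need not vanish on (0, π)).
  u² squared terms: (2)²·∫cos(2x)² dx = 4·π/2 = 2*π.
  So ∫_0^π u² dx = 2*π.
  (u')² squared terms: (-4)²·∫sin(2x)² dx = 16·π/2 = 8*π.
  So ∫_0^π (u')² dx = 8*π.
||u||_{H^1}^2 = (2*π) + (8*π) = 10*π.


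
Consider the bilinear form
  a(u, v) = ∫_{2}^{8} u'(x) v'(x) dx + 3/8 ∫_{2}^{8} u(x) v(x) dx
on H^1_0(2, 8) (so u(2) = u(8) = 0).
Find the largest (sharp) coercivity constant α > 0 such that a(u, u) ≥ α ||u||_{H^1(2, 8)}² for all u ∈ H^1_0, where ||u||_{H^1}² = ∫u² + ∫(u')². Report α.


α = (π^2 + 27/2)/(π^2 + 36)

Coercivity of a(·,·) on H^1_0(2, 8) means a(u, u) ≥ α ||u||_{H^1}² for every u ∈ H^1_0.
The interval has length L = 6, and Poincaré/coercivity depend only on L. Here a(u, u) = ∫(u')² + (3/8)·∫u².
Here 0 < c = 3/8 < 1. The condition a(u,u) ≥ α||u||_{H^1}² reads (1−α)∫(u')² ≥ (α−c)∫u². Any admissible α is ≤ 1 (rapidly oscillating u have ∫u²/∫(u')² → 0), and α = 1 would force 0 ≥ (1−c)∫u², impossible since c < 1; so 1−α > 0. By the sharp Poincaré inequality on H^1_0 of an interval of length L, ∫(u')² ≥ (π/L)²∫u² with equality for the first sine mode sin(π(x−x₀)/L) (x₀ the left endpoint), so the inequality holds for all u iff (1−α)(π/L)² ≥ α − c, i.e. α ≤ ((π/L)² + c)/((π/L)² + 1) = (1 + c(L/π)²)/(1 + (L/π)²). With (π/L)² = π^2/36 and c = 3/8, the largest admissible constant is α = ((π/L)² + c)/((π/L)² + 1).
Simplifying, α = (π^2 + 27/2)/(π^2 + 36).


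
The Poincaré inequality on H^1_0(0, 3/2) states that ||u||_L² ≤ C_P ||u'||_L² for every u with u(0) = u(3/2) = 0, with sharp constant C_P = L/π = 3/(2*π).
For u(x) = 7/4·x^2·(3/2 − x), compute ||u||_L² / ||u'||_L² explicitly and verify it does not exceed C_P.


||u||_L² / ||u'||_L² = 3*sqrt(14)/28 < C_P = 3/(2*π).

u(x) = 7/4·x^2·(3/2 − x), so u'(x) = 21*x*(1 - x)/4.
u(x) = 7/4·x^2·(3/2 − x) vanishes at x = 0 and x = 3/2, so u ∈ H^1_0(0, 3/2). Differentiate via the product rule and integrate the resulting polynomials term by term.
  ∫_0^3/2 u² dx = ∫_0^3/2 (49*x^6/16 - 147*x^5/16 + 441*x^4/64) dx. Term by term:
    ∫_0^3/2 49*x^6/16 dx = 15309/2048;  ∫_0^3/2 -147*x^5/16 dx = -35721/2048;  ∫_0^3/2 441*x^4/64 dx = 107163/10240.
  Sum: 15309/2048 − 35721/2048 + 107163/10240 = 5103/10240.
  ∫_0^3/2 (u')² dx = ∫_0^3/2 (441*x^4/16 - 441*x^3/8 + 441*x^2/16) dx. Term by term:
    ∫_0^3/2 441*x^4/16 dx = 107163/2560;  ∫_0^3/2 -441*x^3/8 dx = -35721/512;  ∫_0^3/2 441*x^2/16 dx = 3969/128.
  Sum: 107163/2560 − 35721/512 + 3969/128 = 3969/1280.
∫_0^3/2 u² dx = 5103/10240, so ||u||_L² = 27*sqrt(70)/320.
∫_0^3/2 (u')² dx = 3969/1280, so ||u'||_L² = 63*sqrt(5)/80.
Ratio ||u||_L² / ||u'||_L² = 3*sqrt(14)/28.
Sharp Poincaré constant on H^1_0(0, 3/2) is C_P = L/π = 3/(2*π), achieved by sin(2*π/3·x).
A polynomial bump cannot attain the sharp Poincaré constant (only the first sine eigenfunction does), so the ratio is strictly less than C_P, consistent with ||u||_L² ≤ C_P ||u'||_L².


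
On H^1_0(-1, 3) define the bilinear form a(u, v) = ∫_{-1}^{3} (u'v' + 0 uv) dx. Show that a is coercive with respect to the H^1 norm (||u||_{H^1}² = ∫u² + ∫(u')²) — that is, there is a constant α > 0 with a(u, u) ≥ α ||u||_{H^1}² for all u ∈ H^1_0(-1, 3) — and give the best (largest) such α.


α = π^2/(π^2 + 16)

Coercivity of a(·,·) on H^1_0(-1, 3) means a(u, u) ≥ α ||u||_{H^1}² for every u ∈ H^1_0.
The interval has length L = 4, and Poincaré/coercivity depend only on L. Here a(u, u) = ∫(u')² + (0)·∫u².
Here c = 0, so a(u,u) = ∫(u')² alone. The condition a(u,u) ≥ α||u||_{H^1}² reads (1−α)∫(u')² ≥ (α−c)∫u². Any admissible α is ≤ 1 (rapidly oscillating u have ∫u²/∫(u')² → 0), and α = 1 would force 0 ≥ (1−c)∫u², impossible since c < 1; so 1−α > 0. By the sharp Poincaré inequality on H^1_0 of an interval of length L, ∫(u')² ≥ (π/L)²∫u² with equality for the first sine mode sin(π(x−x₀)/L) (x₀ the left endpoint), so the inequality holds for all u iff (1−α)(π/L)² ≥ α − c, i.e. α ≤ ((π/L)² + c)/((π/L)² + 1) = (1 + c(L/π)²)/(1 + (L/π)²). (Direct route, valid since c ≤ 0: Poincaré gives c∫u² ≥ c(L/π)²∫(u')², so a(u,u) ≥ (1 + c(L/π)²)∫(u')², while ||u||_{H^1}² ≤ (1 + (L/π)²)∫(u')²; dividing yields the same α.) With (π/L)² = π^2/16 and c = 0, the largest admissible constant is α = ((π/L)² + c)/((π/L)² + 1).
Simplifying, α = π^2/(π^2 + 16).


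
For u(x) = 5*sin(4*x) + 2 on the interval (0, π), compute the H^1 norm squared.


||u||_{H^1(0,π)}^2 = 433*π/2

u'(x) = 20*cos(4*x).
Expand u² and (u')² and integrate term by term on (0, π), using: for integers n ≥ 1, ∫_0^π sin²(nx) dx = ∫_0^π cos²(nx) dx = π/2; for n ≠ n', ∫_0^π sin(nx)sin(n'x) dx = ∫_0^π cos(nx)cos(n'x) dx = 0; and by product-to-sum, ∫_0^π sin(nx)cos(n'x) dx = ½∫_0^π [sin((n+n')x) + sin((n−n')x)] dx, which is 0 when n+n' is even and 2n/(n²−n'²) when n+n' is odd (it need not vanish on (0, π)). For the constant mode: ∫_0^π 1 dx = π, ∫_0^π cos(nx) dx = 0, ∫_0^π sin(nx) dx = (1−(−1)^n)/n.
  u² squared terms: (2)²·∫1 dx = 4·π = 4*π;  (5)²·∫sin(4x)² dx = 25·π/2 = 25*π/2.
  u² cross terms: 2·(2)·(5)·∫1·sin(4x) dx = 20·(0) = 0.
  So ∫_0^π u² dx = 4*π + 25*π/2 + 0 = 33*π/2.
  (u')² squared terms: (20)²·∫cos(4x)² dx = 400·π/2 = 200*π.
  So ∫_0^π (u')² dx = 200*π.
||u||_{H^1}^2 = (33*π/2) + (200*π) = 433*π/2.


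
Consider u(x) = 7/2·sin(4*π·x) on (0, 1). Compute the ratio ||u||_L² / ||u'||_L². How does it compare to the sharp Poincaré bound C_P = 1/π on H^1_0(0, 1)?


||u||_L² / ||u'||_L² = 1/(4*π) < C_P = 1/π.

u(x) = 7/2·sin(4*π·x), so u'(x) = 14*π*cos(4*π*x).
Writing u(x) = A·sin(kπx/L) with A = 7/2 and k = 4, use ∫_0^L sin²(kπx/L) dx = L/2 and ∫_0^L cos²(kπx/L) dx = L/2.
u² = 49/4·sin²(4*π·x) and (u')² = 196*π^2·cos²(4*π·x), and each of sin², cos² integrates to L/2 = 1/2 over (0, 1).
∫_0^1 u² dx = 49/8, so ||u||_L² = 7*sqrt(2)/4.
∫_0^1 (u')² dx = 98*π^2, so ||u'||_L² = 7*sqrt(2)*π.
Ratio ||u||_L² / ||u'||_L² = 1/(4*π).
Sharp Poincaré constant on H^1_0(0, 1) is C_P = L/π = 1/π, achieved by sin(π·x).
This is the k = 4 harmonic; the ratio L/(kπ) is strictly less than C_P = L/π, consistent with the sharp inequality ||u||_L² ≤ C_P ||u'||_L².


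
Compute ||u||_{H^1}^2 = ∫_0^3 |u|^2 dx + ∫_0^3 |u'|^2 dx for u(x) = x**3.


||u||_{H^1}^2 = 26244/35

The H^1 norm (squared) on an interval (0, L) is
  ||u||_{H^1}^2 = ∫_0^L u(x)^2 dx + ∫_0^L u'(x)^2 dx.
Compute u'(x) = 3*x**2.
Then u(x)^2 = x**6 and u'(x)^2 = 9*x**4.
Integrate each monomial from 0 to 3 using ∫_0^3 c·x^n dx = c·3^(n+1)/(n+1):
  ∫_0^3 u(x)^2 dx = ∫_0^3 (x^6) dx. Term by term:
    ∫_0^3 x^6 dx = 2187/7.
  ∫_0^3 u'(x)^2 dx = ∫_0^3 (9*x^4) dx. Term by term:
    ∫_0^3 9*x^4 dx = 2187/5.
Adding: ||u||_{H^1}^2 = 2187/7 + 2187/5 = 26244/35.


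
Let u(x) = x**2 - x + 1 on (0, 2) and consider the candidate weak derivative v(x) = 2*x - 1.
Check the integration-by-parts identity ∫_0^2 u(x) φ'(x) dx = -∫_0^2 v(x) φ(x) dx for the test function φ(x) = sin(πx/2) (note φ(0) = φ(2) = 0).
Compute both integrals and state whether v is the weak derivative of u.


LHS = -4/π, RHS = -4/π. Yes, v = u' weakly.

u(x) = x**2 - x + 1, classical derivative u'(x) = 2*x - 1.
φ(x) = sin(πx/2), so φ'(x) = π*cos(π*x/2)/2.
Note φ(0) = φ(2) = 0, so the boundary term u·φ vanishes.
LHS = ∫_0^2 u(x) φ'(x) dx = ∫_0^2 (π*x^2*cos(π*x/2)/2 - π*x*cos(π*x/2)/2 + π*cos(π*x/2)/2) dx. Term by term:
  ∫_0^2 π*cos(π*x/2)/2 dx = 0;  ∫_0^2 π*x^2*cos(π*x/2)/2 dx = -8/π;  ∫_0^2 -π*x*cos(π*x/2)/2 dx = 4/π.
Sum: 0 − 8/π + 4/π = -4/π.
So LHS = -4/π.
∫_0^2 v(x) φ(x) dx = ∫_0^2 (2*x*sin(π*x/2) - sin(π*x/2)) dx. Term by term:
  ∫_0^2 -sin(π*x/2) dx = -4/π;  ∫_0^2 2*x*sin(π*x/2) dx = 8/π.
Sum: -4/π + 8/π = 4/π.
So RHS = -∫_0^2 v(x) φ(x) dx = -4/π.
LHS = RHS, so the identity holds for this test φ.
Moreover u is smooth here and v(x) = u'(x) = 2*x - 1 pointwise, so the identity holds for every test function. Hence v is the weak derivative of u.


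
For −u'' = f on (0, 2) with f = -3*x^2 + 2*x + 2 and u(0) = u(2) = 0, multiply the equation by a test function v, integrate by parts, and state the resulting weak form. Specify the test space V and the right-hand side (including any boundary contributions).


V = H^1_0(0, 2) (so v(0) = v(2) = 0); weak form: ∫_0^2 u'v' dx = ∫_0^2 (-3*x^2 + 2*x + 2) v dx for all v ∈ V.

Multiply both sides by a test function v and integrate from 0 to 2:
  ∫_0^2 −u''(x) v(x) dx = ∫_0^2 f(x) v(x) dx.
Integrate the LHS by parts once:
  ∫_0^2 −u'' v dx = −[u'(x) v(x)]_0^2 + ∫_0^2 u'(x) v'(x) dx.
Thus ∫_0^2 u'(x) v'(x) dx = ∫_0^2 f(x) v(x) dx + [u'(x) v(x)]_0^2.
Choose V so that boundary terms are either known or forced to vanish.
u is Dirichlet: u(0) = u(2) = 0. Let V = H^1_0(0, 2); then v(0) = v(2) = 0, and [u' v]_0^2 = 0.
Weak formulation: find u (satisfying any essential BC) such that ∫_0^2 u'(x) v'(x) dx = ∫_0^2 f v dx for all v ∈ V.
Substituting f(x) = -3*x^2 + 2*x + 2, the right-hand side is ∫_0^2 (-3*x^2 + 2*x + 2) v dx.


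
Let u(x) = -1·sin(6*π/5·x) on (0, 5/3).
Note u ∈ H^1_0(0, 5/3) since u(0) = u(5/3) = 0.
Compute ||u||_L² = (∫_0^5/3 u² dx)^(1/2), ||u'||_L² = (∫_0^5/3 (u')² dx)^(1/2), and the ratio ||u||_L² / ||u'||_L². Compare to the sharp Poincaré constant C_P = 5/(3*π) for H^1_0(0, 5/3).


||u||_L² / ||u'||_L² = 5/(6*π) < C_P = 5/(3*π).

u(x) = -1·sin(6*π/5·x), so u'(x) = -6*π*cos(6*π*x/5)/5.
Writing u(x) = A·sin(kπx/L) with A = -1 and k = 2, use ∫_0^L sin²(kπx/L) dx = L/2 and ∫_0^L cos²(kπx/L) dx = L/2.
u² = 1·sin²(6*π/5·x) and (u')² = 36*π^2/25·cos²(6*π/5·x), and each of sin², cos² integrates to L/2 = 5/6 over (0, 5/3).
∫_0^5/3 u² dx = 5/6, so ||u||_L² = sqrt(30)/6.
∫_0^5/3 (u')² dx = 6*π^2/5, so ||u'||_L² = sqrt(30)*π/5.
Ratio ||u||_L² / ||u'||_L² = 5/(6*π).
Sharp Poincaré constant on H^1_0(0, 5/3) is C_P = L/π = 5/(3*π), achieved by sin(3*π/5·x).
This is the k = 2 harmonic; the ratio L/(kπ) is strictly less than C_P = L/π, consistent with the sharp inequality ||u||_L² ≤ C_P ||u'||_L².


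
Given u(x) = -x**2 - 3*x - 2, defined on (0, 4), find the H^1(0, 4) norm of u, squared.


||u||_{H^1}^2 = 17932/15

The H^1 norm (squared) on an interval (0, L) is
  ||u||_{H^1}^2 = ∫_0^L u(x)^2 dx + ∫_0^L u'(x)^2 dx.
Compute u'(x) = -2*x - 3.
Then u(x)^2 = x**4 + 6*x**3 + 13*x**2 + 12*x + 4 and u'(x)^2 = 4*x**2 + 12*x + 9.
Integrate each monomial from 0 to 4 using ∫_0^4 c·x^n dx = c·4^(n+1)/(n+1):
  ∫_0^4 u(x)^2 dx = ∫_0^4 (x^4 + 6*x^3 + 13*x^2 + 12*x + 4) dx. Term by term:
    ∫_0^4 x^4 dx = 1024/5;  ∫_0^4 6*x^3 dx = 384;  ∫_0^4 13*x^2 dx = 832/3;
    ∫_0^4 12*x dx = 96;  ∫_0^4 4 dx = 16.
  Sum: 1024/5 + 384 + 832/3 + 96 + 16 = 14672/15.
  ∫_0^4 u'(x)^2 dx = ∫_0^4 (4*x^2 + 12*x + 9) dx. Term by term:
    ∫_0^4 4*x^2 dx = 256/3;  ∫_0^4 12*x dx = 96;  ∫_0^4 9 dx = 36.
  Sum: 256/3 + 96 + 36 = 652/3.
Adding: ||u||_{H^1}^2 = 14672/15 + 652/3 = 17932/15.


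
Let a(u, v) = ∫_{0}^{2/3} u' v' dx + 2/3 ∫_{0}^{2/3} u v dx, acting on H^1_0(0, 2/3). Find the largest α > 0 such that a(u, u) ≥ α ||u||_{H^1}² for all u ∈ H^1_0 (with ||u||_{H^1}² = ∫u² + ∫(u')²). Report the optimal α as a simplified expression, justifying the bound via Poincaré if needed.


α = (8 + 27*π^2)/(3*(4 + 9*π^2))

Coercivity of a(·,·) on H^1_0(0, 2/3) means a(u, u) ≥ α ||u||_{H^1}² for every u ∈ H^1_0.
The interval has length L = 2/3, and Poincaré/coercivity depend only on L. Here a(u, u) = ∫(u')² + (2/3)·∫u².
Here 0 < c = 2/3 < 1. The condition a(u,u) ≥ α||u||_{H^1}² reads (1−α)∫(u')² ≥ (α−c)∫u². Any admissible α is ≤ 1 (rapidly oscillating u have ∫u²/∫(u')² → 0), and α = 1 would force 0 ≥ (1−c)∫u², impossible since c < 1; so 1−α > 0. By the sharp Poincaré inequality on H^1_0 of an interval of length L, ∫(u')² ≥ (π/L)²∫u² with equality for the first sine mode sin(π(x−x₀)/L) (x₀ the left endpoint), so the inequality holds for all u iff (1−α)(π/L)² ≥ α − c, i.e. α ≤ ((π/L)² + c)/((π/L)² + 1) = (1 + c(L/π)²)/(1 + (L/π)²). With (π/L)² = 9*π^2/4 and c = 2/3, the largest admissible constant is α = ((π/L)² + c)/((π/L)² + 1).
Simplifying, α = (8 + 27*π^2)/(3*(4 + 9*π^2)).


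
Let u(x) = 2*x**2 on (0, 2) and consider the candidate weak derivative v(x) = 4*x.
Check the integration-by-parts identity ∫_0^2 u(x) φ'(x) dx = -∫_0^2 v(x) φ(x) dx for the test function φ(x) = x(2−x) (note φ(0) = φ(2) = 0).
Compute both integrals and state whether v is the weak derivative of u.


LHS = -16/3, RHS = -16/3. Yes, v = u' weakly.

u(x) = 2*x**2, classical derivative u'(x) = 4*x.
φ(x) = x(2−x), so φ'(x) = 2 - 2*x.
Note φ(0) = φ(2) = 0, so the boundary term u·φ vanishes.
LHS = ∫_0^2 u(x) φ'(x) dx = ∫_0^2 (-4*x^3 + 4*x^2) dx. Term by term:
  ∫_0^2 -4*x^3 dx = -16;  ∫_0^2 4*x^2 dx = 32/3.
Sum: -16 + 32/3 = -16/3.
So LHS = -16/3.
∫_0^2 v(x) φ(x) dx = ∫_0^2 (-4*x^3 + 8*x^2) dx. Term by term:
  ∫_0^2 -4*x^3 dx = -16;  ∫_0^2 8*x^2 dx = 64/3.
Sum: -16 + 64/3 = 16/3.
So RHS = -∫_0^2 v(x) φ(x) dx = -16/3.
LHS = RHS, so the identity holds for this test φ.
Moreover u is smooth here and v(x) = u'(x) = 4*x pointwise, so the identity holds for every test function. Hence v is the weak derivative of u.


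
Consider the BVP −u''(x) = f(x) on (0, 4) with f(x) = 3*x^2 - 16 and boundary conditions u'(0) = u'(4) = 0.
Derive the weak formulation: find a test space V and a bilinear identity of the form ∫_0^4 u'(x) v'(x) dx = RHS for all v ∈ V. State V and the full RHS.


V = H^1(0, 4) (no boundary constraint on v; u is determined up to an additive constant); weak form: ∫_0^4 u'v' dx = ∫_0^4 (3*x^2 - 16) v dx for all v ∈ V.

Multiply both sides by a test function v and integrate from 0 to 4:
  ∫_0^4 −u''(x) v(x) dx = ∫_0^4 f(x) v(x) dx.
Integrate the LHS by parts once:
  ∫_0^4 −u'' v dx = −[u'(x) v(x)]_0^4 + ∫_0^4 u'(x) v'(x) dx.
Thus ∫_0^4 u'(x) v'(x) dx = ∫_0^4 f(x) v(x) dx + [u'(x) v(x)]_0^4.
Choose V so that boundary terms are either known or forced to vanish.
u has homogeneous Neumann: u'(0) = u'(4) = 0. So [u' v]_0^4 = 0·v(4) − 0·v(0) = 0 for any v; take V = H^1(0, 4).
Weak formulation: find u (satisfying any essential BC) such that ∫_0^4 u'(x) v'(x) dx = ∫_0^4 f v dx for all v ∈ V (homogeneous Neumann, so boundary terms vanish).
Substituting f(x) = 3*x^2 - 16, the right-hand side is ∫_0^4 (3*x^2 - 16) v dx.
Compatibility check (pure Neumann): taking v ≡ 1 ∈ V gives 0 = ∫_0^4 f dx + (0) − (0), i.e. ∫_0^4 f dx must equal u'(0) − u'(4) = 0. Indeed ∫_0^4 (3*x^2 - 16) dx = 0, so the data are compatible. The solution is then unique only up to an additive constant (fix it e.g. by requiring ∫_0^4 u dx = 0).


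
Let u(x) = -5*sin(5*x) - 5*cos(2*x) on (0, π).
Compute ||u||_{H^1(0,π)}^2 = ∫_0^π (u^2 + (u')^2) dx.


||u||_{H^1(0,π)}^2 = 2500/21 + 775*π/2

u'(x) = 10*sin(2*x) - 25*cos(5*x).
Expand u² and (u')² and integrate term by term on (0, π), using: for integers n ≥ 1, ∫_0^π sin²(nx) dx = ∫_0^π cos²(nx) dx = π/2; for n ≠ n', ∫_0^π sin(nx)sin(n'x) dx = ∫_0^π cos(nx)cos(n'x) dx = 0; and by product-to-sum, ∫_0^π sin(nx)cos(n'x) dx = ½∫_0^π [sin((n+n')x) + sin((n−n')x)] dx, which is 0 when n+n' is even and 2n/(n²−n'²) when n+n' is odd (it need not vanish on (0, π)).
  u² squared terms: (-5)²·∫cos(2x)² dx = 25·π/2 = 25*π/2;  (-5)²·∫sin(5x)² dx = 25·π/2 = 25*π/2.
  u² cross terms: 2·(-5)·(-5)·∫cos(2x)·sin(5x) dx = 50·(10/21) = 500/21.
  So ∫_0^π u² dx = 25*π/2 + 25*π/2 + 500/21 = 500/21 + 25*π.
  (u')² squared terms: (-25)²·∫cos(5x)² dx = 625·π/2 = 625*π/2;  (10)²·∫sin(2x)² dx = 100·π/2 = 50*π.
  (u')² cross terms: 2·(-25)·(10)·∫cos(5x)·sin(2x) dx = -500·(-4/21) = 2000/21.
  So ∫_0^π (u')² dx = 625*π/2 + 50*π + 2000/21 = 2000/21 + 725*π/2.
||u||_{H^1}^2 = (500/21 + 25*π) + (2000/21 + 725*π/2) = 2500/21 + 775*π/2.


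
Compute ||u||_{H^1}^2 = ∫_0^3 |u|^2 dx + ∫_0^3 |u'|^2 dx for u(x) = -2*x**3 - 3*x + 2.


||u||_{H^1}^2 = 133368/35

The H^1 norm (squared) on an interval (0, L) is
  ||u||_{H^1}^2 = ∫_0^L u(x)^2 dx + ∫_0^L u'(x)^2 dx.
Compute u'(x) = -6*x**2 - 3.
Then u(x)^2 = 4*x**6 + 12*x**4 - 8*x**3 + 9*x**2 - 12*x + 4 and u'(x)^2 = 36*x**4 + 36*x**2 + 9.
Integrate each monomial from 0 to 3 using ∫_0^3 c·x^n dx = c·3^(n+1)/(n+1):
  ∫_0^3 u(x)^2 dx = ∫_0^3 (4*x^6 + 12*x^4 - 8*x^3 + 9*x^2 - 12*x + 4) dx. Term by term:
    ∫_0^3 4*x^6 dx = 8748/7;  ∫_0^3 12*x^4 dx = 2916/5;  ∫_0^3 -8*x^3 dx = -162;
    ∫_0^3 9*x^2 dx = 81;  ∫_0^3 -12*x dx = -54;  ∫_0^3 4 dx = 12.
  Sum: 8748/7 + 2916/5 − 162 + 81 − 54 + 12 = 59847/35.
  ∫_0^3 u'(x)^2 dx = ∫_0^3 (36*x^4 + 36*x^2 + 9) dx. Term by term:
    ∫_0^3 36*x^4 dx = 8748/5;  ∫_0^3 36*x^2 dx = 324;  ∫_0^3 9 dx = 27.
  Sum: 8748/5 + 324 + 27 = 10503/5.
Adding: ||u||_{H^1}^2 = 59847/35 + 10503/5 = 133368/35.


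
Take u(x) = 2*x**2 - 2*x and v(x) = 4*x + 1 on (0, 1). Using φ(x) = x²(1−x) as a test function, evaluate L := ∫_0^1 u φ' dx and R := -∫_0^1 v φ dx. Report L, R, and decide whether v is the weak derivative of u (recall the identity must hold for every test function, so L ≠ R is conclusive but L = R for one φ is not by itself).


LHS = -1/30, RHS = -17/60. No, v is not the weak derivative of u.

u(x) = 2*x**2 - 2*x, classical derivative u'(x) = 4*x - 2.
φ(x) = x²(1−x), so φ'(x) = x*(2 - 3*x).
Note φ(0) = φ(1) = 0, so the boundary term u·φ vanishes.
LHS = ∫_0^1 u(x) φ'(x) dx = ∫_0^1 (-6*x^4 + 10*x^3 - 4*x^2) dx. Term by term:
  ∫_0^1 -6*x^4 dx = -6/5;  ∫_0^1 10*x^3 dx = 5/2;  ∫_0^1 -4*x^2 dx = -4/3.
Sum: -6/5 + 5/2 − 4/3 = -1/30.
So LHS = -1/30.
∫_0^1 v(x) φ(x) dx = ∫_0^1 (-4*x^4 + 3*x^3 + x^2) dx. Term by term:
  ∫_0^1 -4*x^4 dx = -4/5;  ∫_0^1 3*x^3 dx = 3/4;  ∫_0^1 x^2 dx = 1/3.
Sum: -4/5 + 3/4 + 1/3 = 17/60.
So RHS = -∫_0^1 v(x) φ(x) dx = -17/60.
LHS − RHS = 1/4 ≠ 0, so the identity fails.
(For a valid weak derivative the identity must hold for EVERY test function, in particular this one. The failure shows v is NOT the weak derivative of u.)
Correct weak derivative would be u'(x) = 4*x - 2.
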